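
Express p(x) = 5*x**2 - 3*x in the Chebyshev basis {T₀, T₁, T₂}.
(5/2)T₀ + (-3)T₁ + (5/2)T₂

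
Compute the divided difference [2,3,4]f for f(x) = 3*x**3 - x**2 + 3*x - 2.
26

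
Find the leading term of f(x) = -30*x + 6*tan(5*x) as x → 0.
250*x**3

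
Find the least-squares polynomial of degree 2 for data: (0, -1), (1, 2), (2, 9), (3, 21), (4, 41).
-22/35 + (-59/70)x + (39/14)x²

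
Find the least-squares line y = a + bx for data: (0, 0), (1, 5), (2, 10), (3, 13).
a = 2/5, b = 22/5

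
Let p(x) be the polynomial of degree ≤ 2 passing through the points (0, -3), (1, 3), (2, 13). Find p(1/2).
-1/2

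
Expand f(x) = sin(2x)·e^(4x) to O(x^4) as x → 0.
2*x + 8*x**2 + 44*x**3/3 + O(x**4)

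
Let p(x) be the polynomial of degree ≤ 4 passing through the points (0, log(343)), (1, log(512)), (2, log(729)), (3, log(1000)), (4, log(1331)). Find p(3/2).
-15*log(10)/32 - 15*log(7)/128 + 9*log(11)/128 + 135*log(2)/32 + 135*log(3)/32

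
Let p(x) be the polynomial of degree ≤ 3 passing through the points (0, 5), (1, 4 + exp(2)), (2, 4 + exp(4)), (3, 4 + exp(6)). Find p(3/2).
-exp(6)/16 + 63/16 + 9*exp(2)/16 + 9*exp(4)/16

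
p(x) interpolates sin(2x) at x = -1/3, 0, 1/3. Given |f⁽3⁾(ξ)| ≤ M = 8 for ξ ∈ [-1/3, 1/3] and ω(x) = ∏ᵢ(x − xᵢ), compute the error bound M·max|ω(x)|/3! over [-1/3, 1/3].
8*sqrt(3)/729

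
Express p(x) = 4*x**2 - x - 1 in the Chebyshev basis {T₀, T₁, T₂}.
T₀ - T₁ + (2)T₂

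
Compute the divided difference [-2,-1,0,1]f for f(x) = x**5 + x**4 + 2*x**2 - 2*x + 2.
3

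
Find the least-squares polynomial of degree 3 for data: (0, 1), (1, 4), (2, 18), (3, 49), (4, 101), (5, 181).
62/63 + (-275/378)x + (719/252)x² + (97/108)x³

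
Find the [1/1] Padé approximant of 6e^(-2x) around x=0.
(6 - 6*x)/(x + 1)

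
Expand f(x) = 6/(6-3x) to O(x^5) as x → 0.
1 + x/2 + x**2/4 + x**3/8 + x**4/16 + O(x**5)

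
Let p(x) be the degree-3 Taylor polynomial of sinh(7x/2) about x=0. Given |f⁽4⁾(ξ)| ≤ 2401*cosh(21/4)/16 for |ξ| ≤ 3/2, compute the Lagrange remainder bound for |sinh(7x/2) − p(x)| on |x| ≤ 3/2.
64827*cosh(21/4)/2048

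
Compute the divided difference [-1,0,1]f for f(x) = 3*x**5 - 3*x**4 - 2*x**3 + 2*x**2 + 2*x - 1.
-1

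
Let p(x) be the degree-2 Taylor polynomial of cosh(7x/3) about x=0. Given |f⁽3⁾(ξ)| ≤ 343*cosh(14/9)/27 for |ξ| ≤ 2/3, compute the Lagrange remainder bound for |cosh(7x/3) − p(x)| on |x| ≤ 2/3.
1372*cosh(14/9)/2187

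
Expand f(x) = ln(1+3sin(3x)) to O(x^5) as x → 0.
9*x - 81*x**2/2 + 459*x**3/2 - 6075*x**4/4 + O(x**5)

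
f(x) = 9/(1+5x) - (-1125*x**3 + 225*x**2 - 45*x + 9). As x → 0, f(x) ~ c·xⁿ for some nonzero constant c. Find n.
4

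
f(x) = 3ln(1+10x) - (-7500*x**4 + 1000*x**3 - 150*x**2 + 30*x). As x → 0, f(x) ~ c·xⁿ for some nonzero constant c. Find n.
5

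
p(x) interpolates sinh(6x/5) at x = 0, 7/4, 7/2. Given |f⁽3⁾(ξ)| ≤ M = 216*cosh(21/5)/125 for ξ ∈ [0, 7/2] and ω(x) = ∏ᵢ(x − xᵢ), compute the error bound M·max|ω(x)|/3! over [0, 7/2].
343*sqrt(3)*cosh(21/5)/1000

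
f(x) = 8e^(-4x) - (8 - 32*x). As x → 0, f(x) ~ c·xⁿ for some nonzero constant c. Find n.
2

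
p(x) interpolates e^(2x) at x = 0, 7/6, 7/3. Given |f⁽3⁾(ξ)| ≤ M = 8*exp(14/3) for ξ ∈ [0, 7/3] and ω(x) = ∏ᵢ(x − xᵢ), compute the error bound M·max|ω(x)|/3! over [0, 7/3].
343*sqrt(3)*exp(14/3)/729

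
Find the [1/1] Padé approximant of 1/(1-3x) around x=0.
1/(1 - 3*x)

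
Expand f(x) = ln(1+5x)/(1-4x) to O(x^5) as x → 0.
5*x + 15*x**2/2 + 215*x**3/3 + 1565*x**4/12 + O(x**5)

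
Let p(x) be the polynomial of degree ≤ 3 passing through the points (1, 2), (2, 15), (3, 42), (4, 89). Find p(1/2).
-9/8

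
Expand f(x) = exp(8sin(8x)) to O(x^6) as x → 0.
1 + 64*x + 2048*x**2 + 43008*x**3 + 655360*x**4 + 113278976*x**5/15 + O(x**6)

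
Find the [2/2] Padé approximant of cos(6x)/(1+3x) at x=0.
(-12*x**2 - x + 1)/(3*x**2 + 2*x + 1)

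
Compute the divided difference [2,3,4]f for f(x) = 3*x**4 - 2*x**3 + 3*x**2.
150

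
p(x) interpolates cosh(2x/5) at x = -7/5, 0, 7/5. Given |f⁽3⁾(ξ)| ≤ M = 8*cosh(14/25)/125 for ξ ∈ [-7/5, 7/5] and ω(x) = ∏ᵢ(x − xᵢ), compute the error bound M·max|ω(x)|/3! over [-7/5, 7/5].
2744*sqrt(3)*cosh(14/25)/421875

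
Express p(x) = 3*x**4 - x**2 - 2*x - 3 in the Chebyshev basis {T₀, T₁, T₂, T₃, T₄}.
(-19/8)T₀ + (-2)T₁ + T₂ + (3/8)T₄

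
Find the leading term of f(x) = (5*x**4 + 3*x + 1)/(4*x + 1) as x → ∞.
5*x**3/4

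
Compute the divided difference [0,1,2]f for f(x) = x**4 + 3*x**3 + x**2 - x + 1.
17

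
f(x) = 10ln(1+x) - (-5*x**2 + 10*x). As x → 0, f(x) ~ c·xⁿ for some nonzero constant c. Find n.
3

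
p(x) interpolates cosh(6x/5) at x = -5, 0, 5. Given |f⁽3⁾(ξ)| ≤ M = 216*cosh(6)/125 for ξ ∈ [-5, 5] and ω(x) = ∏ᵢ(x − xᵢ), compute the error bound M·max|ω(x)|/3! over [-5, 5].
8*sqrt(3)*cosh(6)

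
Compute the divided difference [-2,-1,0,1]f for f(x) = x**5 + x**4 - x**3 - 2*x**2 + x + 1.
2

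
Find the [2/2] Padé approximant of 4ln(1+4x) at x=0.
16*x*(2*x + 1)/(8*x**2/3 + 4*x + 1)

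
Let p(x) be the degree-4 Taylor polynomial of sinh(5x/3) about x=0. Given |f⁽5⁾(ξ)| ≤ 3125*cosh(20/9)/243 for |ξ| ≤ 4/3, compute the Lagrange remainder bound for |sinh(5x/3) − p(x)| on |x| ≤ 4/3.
80000*cosh(20/9)/177147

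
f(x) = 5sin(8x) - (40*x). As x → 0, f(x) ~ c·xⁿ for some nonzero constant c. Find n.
3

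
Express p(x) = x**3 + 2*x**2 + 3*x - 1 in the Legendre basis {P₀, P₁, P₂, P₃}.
(-1/3)P₀ + (18/5)P₁ + (4/3)P₂ + (2/5)P₃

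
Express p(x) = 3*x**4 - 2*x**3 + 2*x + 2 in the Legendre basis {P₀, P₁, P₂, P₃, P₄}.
(13/5)P₀ + (4/5)P₁ + (12/7)P₂ + (-4/5)P₃ + (24/35)P₄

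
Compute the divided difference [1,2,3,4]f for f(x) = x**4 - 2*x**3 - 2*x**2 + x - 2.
8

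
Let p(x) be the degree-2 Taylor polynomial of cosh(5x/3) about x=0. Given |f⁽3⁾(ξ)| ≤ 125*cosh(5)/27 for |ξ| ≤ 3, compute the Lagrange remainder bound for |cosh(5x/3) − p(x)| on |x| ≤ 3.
125*cosh(5)/6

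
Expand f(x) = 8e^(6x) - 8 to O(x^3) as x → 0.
48*x + 144*x**2 + O(x**3)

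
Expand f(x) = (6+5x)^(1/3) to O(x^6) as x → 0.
6**(1/3) + 5*6**(1/3)*x/18 - 25*6**(1/3)*x**2/324 + 625*6**(1/3)*x**3/17496 - 3125*6**(1/3)*x**4/157464 + 34375*6**(1/3)*x**5/2834352 + O(x**6)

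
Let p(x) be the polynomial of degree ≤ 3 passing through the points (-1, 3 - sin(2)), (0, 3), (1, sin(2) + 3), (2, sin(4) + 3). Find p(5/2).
-15*sin(2)/8 + 35*sin(4)/16 + 3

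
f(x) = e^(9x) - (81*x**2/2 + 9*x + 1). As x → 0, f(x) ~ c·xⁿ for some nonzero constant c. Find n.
3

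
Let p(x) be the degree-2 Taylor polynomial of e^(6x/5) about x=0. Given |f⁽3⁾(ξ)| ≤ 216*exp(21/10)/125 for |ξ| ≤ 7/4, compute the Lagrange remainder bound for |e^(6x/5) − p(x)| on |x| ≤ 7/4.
3087*exp(21/10)/2000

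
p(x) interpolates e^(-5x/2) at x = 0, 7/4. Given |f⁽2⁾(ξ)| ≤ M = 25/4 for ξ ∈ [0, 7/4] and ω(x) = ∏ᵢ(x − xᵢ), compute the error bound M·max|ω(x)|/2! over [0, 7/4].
1225/512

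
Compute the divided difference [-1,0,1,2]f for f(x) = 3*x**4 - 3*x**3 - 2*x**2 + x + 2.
3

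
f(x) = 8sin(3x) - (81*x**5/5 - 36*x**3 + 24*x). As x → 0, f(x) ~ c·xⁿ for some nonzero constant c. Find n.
7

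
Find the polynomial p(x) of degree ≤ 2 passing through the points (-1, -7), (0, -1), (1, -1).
-3*x**2 + 3*x - 1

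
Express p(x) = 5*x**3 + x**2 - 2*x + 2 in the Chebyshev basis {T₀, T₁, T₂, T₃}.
(5/2)T₀ + (7/4)T₁ + (1/2)T₂ + (5/4)T₃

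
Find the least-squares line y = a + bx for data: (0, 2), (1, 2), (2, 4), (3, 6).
a = 7/5, b = 7/5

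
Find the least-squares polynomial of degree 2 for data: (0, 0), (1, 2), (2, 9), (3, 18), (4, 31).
-6/35 + (33/35)x + (12/7)x²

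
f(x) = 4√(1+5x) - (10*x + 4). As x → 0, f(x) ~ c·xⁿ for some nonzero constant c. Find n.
2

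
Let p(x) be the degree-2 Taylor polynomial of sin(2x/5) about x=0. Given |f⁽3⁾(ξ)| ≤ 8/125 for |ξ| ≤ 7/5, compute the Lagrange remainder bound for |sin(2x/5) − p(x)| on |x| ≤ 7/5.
1372/46875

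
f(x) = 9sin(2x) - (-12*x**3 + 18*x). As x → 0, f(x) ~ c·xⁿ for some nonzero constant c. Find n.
5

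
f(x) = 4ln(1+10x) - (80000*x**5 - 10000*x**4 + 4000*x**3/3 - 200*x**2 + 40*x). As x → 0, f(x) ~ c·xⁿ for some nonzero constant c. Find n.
6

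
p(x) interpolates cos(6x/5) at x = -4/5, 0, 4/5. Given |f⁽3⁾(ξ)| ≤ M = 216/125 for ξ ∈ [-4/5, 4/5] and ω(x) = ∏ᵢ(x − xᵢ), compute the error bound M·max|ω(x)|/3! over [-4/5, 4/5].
512*sqrt(3)/15625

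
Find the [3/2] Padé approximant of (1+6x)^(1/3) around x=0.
(56*x**3/15 + 84*x**2/5 + 42*x/5 + 1)/(8*x**2 + 32*x/5 + 1)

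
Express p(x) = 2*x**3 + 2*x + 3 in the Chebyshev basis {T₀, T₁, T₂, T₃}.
(3)T₀ + (7/2)T₁ + (1/2)T₃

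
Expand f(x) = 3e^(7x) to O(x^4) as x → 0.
3 + 21*x + 147*x**2/2 + 343*x**3/2 + O(x**4)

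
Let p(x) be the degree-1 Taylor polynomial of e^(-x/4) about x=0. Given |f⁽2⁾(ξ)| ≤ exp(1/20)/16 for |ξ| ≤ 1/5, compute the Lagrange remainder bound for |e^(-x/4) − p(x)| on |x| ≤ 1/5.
exp(1/20)/800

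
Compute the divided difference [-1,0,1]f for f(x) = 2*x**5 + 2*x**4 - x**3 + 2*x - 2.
2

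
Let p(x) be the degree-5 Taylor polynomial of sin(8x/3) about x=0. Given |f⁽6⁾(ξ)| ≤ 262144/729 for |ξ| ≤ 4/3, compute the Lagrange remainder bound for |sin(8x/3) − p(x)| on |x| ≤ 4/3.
67108864/23914845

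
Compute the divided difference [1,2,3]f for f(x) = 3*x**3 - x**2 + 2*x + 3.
17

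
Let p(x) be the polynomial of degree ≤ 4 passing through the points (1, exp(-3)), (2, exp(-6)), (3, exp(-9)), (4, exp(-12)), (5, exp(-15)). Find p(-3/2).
(-8580*exp(9) - 5460*exp(3) + 1155 + 10010*exp(6) + 3003*exp(12))*exp(-15)/128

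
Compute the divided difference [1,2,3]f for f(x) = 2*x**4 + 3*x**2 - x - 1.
53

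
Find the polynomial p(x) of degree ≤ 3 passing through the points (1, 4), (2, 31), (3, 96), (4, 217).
3*x**3 + x**2 + 3*x - 3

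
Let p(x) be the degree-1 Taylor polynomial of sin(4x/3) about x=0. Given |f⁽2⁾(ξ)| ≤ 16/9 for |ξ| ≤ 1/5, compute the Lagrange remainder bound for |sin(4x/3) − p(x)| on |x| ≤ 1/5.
8/225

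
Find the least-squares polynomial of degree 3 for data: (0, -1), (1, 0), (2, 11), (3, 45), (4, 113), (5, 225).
-8/9 + (-230/189)x + (-29/252)x² + (203/108)x³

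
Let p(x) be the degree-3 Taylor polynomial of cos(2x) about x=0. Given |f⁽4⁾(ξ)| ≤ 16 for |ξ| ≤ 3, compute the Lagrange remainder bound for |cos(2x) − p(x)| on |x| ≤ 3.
54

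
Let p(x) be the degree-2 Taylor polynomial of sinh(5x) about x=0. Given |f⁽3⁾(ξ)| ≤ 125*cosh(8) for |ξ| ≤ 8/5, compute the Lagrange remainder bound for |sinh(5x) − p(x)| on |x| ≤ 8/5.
256*cosh(8)/3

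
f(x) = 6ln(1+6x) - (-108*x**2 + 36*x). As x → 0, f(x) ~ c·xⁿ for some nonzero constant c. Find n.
3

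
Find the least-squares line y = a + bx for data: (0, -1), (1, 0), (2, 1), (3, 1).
a = -4/5, b = 7/10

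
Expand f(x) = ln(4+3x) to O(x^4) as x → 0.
log(4) + 3*x/4 - 9*x**2/32 + 9*x**3/64 + O(x**4)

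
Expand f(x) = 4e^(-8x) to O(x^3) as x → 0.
4 - 32*x + 128*x**2 + O(x**3)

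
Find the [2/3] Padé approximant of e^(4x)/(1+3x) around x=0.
(20*x**2/13 + 134*x/65 + 1)/(692*x**3/195 - 294*x**2/65 + 69*x/65 + 1)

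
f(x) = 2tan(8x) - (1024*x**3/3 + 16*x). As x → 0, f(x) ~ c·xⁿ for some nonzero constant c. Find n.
5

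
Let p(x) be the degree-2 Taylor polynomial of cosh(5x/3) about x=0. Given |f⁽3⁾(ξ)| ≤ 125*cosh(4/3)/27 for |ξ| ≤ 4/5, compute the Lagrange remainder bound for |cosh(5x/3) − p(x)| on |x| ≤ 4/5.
32*cosh(4/3)/81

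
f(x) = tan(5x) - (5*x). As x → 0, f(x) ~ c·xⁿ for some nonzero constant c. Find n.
3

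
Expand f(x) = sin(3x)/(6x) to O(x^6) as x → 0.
1/2 - 3*x**2/4 + 27*x**4/80 + O(x**6)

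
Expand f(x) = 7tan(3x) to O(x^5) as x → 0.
21*x + 63*x**3 + O(x**5)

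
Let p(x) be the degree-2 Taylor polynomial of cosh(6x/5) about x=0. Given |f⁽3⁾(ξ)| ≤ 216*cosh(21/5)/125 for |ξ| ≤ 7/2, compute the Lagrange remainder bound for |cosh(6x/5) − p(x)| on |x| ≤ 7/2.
3087*cosh(21/5)/250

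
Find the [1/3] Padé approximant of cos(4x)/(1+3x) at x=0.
(1 - 20*x/9)/(56*x**3/9 + 4*x**2/3 + 7*x/9 + 1)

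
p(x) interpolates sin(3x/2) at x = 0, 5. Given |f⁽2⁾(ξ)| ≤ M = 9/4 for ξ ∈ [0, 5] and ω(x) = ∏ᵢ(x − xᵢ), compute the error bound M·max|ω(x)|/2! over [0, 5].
225/32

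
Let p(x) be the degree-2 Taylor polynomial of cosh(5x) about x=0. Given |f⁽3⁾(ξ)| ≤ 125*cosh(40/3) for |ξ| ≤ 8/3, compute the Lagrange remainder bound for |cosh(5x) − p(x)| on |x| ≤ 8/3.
32000*cosh(40/3)/81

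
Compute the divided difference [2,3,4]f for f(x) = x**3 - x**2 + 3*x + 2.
8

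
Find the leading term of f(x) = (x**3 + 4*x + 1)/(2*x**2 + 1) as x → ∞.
x/2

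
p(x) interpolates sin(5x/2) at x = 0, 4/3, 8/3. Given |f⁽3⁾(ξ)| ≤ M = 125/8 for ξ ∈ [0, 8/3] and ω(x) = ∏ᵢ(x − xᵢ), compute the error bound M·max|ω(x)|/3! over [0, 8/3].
1000*sqrt(3)/729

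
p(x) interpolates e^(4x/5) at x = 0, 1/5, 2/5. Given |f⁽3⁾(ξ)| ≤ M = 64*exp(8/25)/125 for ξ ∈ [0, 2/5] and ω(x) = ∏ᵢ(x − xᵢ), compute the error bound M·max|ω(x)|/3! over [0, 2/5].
64*sqrt(3)*exp(8/25)/421875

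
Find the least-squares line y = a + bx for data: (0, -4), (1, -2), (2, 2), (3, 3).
a = -4, b = 5/2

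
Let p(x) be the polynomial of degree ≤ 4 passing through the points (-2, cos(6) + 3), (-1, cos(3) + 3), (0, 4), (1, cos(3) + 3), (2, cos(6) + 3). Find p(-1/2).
5*cos(3)/16 - cos(6)/64 + 237/64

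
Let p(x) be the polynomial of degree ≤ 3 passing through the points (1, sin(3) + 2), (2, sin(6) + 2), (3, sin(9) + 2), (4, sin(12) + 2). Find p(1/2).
-5*sin(12)/16 + 35*sin(3)/16 + 21*sin(9)/16 - 35*sin(6)/16 + 2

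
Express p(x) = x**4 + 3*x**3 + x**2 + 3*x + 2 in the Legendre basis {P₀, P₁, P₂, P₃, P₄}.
(38/15)P₀ + (24/5)P₁ + (26/21)P₂ + (6/5)P₃ + (8/35)P₄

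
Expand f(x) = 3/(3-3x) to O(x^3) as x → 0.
1 + x + x**2 + O(x**3)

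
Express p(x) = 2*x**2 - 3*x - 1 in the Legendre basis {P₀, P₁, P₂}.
(-1/3)P₀ + (-3)P₁ + (4/3)P₂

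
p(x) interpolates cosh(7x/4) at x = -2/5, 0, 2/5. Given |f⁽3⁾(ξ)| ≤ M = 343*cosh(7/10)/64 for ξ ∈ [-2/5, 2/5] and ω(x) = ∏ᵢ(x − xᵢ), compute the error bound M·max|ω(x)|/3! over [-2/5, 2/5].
343*sqrt(3)*cosh(7/10)/27000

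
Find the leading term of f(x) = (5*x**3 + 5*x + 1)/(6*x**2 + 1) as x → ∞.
5*x/6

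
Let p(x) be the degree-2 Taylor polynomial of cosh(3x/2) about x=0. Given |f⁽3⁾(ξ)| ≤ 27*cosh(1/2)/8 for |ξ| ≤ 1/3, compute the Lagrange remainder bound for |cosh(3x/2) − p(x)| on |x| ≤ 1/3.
cosh(1/2)/48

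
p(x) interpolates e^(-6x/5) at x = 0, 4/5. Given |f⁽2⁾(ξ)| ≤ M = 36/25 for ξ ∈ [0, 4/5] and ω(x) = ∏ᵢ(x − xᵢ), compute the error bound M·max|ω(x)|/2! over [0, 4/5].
72/625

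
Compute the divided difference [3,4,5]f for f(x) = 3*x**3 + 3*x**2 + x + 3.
39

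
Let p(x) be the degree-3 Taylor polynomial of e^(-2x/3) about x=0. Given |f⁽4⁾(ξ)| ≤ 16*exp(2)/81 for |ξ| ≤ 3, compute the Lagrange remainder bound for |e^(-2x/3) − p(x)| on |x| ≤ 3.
2*exp(2)/3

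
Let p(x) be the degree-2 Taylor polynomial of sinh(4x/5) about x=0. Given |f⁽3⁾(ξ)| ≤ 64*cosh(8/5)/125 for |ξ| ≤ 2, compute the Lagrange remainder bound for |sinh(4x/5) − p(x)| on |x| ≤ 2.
256*cosh(8/5)/375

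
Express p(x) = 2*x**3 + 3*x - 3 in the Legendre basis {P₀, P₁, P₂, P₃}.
(-3)P₀ + (21/5)P₁ + (4/5)P₃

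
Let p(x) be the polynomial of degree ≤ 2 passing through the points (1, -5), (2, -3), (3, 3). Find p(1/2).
-9/2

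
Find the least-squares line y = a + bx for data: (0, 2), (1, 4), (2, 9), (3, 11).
a = 17/10, b = 16/5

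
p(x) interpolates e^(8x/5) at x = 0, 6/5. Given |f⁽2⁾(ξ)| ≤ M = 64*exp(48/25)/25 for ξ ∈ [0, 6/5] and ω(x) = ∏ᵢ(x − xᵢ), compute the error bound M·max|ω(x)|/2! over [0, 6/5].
288*exp(48/25)/625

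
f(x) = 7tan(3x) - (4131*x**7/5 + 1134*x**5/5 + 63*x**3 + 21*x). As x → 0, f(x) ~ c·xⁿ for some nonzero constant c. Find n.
9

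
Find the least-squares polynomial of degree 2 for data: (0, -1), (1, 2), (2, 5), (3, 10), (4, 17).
-27/35 + (54/35)x + (5/7)x²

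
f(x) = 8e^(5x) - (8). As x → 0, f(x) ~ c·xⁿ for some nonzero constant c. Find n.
1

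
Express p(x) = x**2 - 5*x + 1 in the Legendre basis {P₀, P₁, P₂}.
(4/3)P₀ + (-5)P₁ + (2/3)P₂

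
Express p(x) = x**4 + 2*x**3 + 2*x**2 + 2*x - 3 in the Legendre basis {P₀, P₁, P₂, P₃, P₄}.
(-32/15)P₀ + (16/5)P₁ + (40/21)P₂ + (4/5)P₃ + (8/35)P₄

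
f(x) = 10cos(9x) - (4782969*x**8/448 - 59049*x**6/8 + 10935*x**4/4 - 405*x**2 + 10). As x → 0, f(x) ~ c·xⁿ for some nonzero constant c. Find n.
10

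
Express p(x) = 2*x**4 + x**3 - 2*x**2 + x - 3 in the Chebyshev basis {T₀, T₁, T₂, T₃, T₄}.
(-13/4)T₀ + (7/4)T₁ + (1/4)T₃ + (1/4)T₄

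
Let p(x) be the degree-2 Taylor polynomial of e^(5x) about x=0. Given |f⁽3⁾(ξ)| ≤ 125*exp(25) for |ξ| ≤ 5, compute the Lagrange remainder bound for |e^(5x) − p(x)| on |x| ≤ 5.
15625*exp(25)/6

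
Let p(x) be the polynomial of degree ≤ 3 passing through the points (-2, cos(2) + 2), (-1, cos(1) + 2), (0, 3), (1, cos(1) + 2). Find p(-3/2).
5*cos(2)/16 + cos(1) + 27/16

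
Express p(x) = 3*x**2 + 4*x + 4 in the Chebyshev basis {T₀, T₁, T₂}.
(11/2)T₀ + (4)T₁ + (3/2)T₂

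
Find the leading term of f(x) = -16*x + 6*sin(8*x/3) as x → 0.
-512*x**3/27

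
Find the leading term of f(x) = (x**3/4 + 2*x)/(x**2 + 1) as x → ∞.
x/4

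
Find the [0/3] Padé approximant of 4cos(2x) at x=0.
4/(2*x**2 + 1)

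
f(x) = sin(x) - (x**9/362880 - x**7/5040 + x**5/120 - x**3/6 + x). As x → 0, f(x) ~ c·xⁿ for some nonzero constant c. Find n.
11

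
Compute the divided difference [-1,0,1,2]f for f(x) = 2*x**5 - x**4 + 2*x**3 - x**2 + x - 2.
10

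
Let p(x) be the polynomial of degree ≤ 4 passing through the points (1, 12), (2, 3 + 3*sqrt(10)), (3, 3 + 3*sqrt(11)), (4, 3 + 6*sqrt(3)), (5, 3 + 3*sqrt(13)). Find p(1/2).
-315*sqrt(10)/32 - 135*sqrt(3)/16 + 105*sqrt(13)/128 + 3219/128 + 567*sqrt(11)/64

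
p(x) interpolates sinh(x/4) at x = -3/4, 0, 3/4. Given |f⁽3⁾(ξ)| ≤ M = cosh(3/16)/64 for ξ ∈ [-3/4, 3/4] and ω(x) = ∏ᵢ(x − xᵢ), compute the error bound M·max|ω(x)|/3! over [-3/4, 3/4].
sqrt(3)*cosh(3/16)/4096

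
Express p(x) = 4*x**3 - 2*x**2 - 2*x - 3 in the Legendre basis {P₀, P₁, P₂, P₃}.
(-11/3)P₀ + (2/5)P₁ + (-4/3)P₂ + (8/5)P₃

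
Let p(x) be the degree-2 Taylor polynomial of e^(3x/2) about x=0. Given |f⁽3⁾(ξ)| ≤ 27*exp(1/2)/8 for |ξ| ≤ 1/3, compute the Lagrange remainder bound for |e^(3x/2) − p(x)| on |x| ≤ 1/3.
exp(1/2)/48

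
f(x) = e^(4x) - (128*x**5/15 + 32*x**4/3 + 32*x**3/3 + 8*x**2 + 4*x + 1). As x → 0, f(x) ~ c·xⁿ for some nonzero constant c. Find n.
6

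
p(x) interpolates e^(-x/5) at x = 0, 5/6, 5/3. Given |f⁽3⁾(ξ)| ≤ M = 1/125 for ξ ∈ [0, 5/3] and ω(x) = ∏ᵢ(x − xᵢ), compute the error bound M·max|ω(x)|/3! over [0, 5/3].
sqrt(3)/5832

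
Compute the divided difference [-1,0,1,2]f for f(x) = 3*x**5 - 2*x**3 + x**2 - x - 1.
13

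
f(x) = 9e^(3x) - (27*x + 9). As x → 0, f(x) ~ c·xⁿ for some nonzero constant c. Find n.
2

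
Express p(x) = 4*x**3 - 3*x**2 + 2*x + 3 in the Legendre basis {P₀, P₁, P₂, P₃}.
(2)P₀ + (22/5)P₁ + (-2)P₂ + (8/5)P₃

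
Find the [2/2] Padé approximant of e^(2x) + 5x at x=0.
(-17*x**2/24 + 53*x/8 + 1)/(-x**2/12 - 3*x/8 + 1)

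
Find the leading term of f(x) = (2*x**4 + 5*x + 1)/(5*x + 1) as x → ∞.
2*x**3/5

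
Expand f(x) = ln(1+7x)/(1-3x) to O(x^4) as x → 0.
7*x - 7*x**2/2 + 623*x**3/6 + O(x**4)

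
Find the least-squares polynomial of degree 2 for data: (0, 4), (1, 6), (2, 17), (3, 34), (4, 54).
17/5 + (4/5)x + (3)x²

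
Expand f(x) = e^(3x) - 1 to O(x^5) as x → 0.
3*x + 9*x**2/2 + 9*x**3/2 + 27*x**4/8 + O(x**5)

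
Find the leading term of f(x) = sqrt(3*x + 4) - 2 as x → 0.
3*x/4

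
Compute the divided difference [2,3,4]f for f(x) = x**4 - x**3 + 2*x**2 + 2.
48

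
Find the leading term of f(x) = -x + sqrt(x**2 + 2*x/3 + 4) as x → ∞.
1/3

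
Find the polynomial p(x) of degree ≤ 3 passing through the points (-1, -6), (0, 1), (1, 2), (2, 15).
3*x**3 - 3*x**2 + x + 1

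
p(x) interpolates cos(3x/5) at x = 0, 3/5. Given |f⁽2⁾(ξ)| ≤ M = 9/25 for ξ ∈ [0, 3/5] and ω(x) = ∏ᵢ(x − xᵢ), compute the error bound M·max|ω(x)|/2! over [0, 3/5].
81/5000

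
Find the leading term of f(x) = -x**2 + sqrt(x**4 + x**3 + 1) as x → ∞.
x/2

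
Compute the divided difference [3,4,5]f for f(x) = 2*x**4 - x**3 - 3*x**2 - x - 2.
179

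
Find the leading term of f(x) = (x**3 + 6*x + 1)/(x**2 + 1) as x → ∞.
x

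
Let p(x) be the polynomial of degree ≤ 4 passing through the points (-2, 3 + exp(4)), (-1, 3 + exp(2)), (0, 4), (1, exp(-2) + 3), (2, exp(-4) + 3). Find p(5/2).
(-420*exp(2) + 315 + (-180*exp(2) + 762 + 35*exp(4))*exp(4))*exp(-4)/128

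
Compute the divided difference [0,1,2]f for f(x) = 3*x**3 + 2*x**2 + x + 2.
11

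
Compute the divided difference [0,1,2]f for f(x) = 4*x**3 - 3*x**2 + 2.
9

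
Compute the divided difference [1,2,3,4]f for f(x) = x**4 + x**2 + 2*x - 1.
10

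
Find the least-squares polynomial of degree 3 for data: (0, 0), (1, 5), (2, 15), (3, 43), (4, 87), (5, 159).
19/126 + (1751/756)x + (53/63)x² + (109/108)x³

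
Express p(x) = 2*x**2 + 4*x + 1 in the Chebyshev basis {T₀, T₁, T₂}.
(2)T₀ + (4)T₁ + T₂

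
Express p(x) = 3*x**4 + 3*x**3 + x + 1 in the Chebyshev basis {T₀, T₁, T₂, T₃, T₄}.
(17/8)T₀ + (13/4)T₁ + (3/2)T₂ + (3/4)T₃ + (3/8)T₄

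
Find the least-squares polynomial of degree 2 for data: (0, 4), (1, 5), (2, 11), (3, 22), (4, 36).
134/35 + (-53/70)x + (31/14)x²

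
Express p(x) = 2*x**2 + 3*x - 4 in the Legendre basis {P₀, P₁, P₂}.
(-10/3)P₀ + (3)P₁ + (4/3)P₂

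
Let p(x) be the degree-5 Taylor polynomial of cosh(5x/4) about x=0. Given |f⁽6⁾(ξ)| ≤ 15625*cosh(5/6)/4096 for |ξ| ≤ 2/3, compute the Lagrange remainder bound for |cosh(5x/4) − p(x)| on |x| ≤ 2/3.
3125*cosh(5/6)/6718464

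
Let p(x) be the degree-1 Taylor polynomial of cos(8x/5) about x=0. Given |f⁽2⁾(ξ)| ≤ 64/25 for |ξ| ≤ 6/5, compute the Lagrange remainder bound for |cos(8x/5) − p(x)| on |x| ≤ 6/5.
1152/625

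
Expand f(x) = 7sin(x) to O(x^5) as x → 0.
7*x - 7*x**3/6 + O(x**5)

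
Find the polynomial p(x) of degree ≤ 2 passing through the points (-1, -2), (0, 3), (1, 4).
-2*x**2 + 3*x + 3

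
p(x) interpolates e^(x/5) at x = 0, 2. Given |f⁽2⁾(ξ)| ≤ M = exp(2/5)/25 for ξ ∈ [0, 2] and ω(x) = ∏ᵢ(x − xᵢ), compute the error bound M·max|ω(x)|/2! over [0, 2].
exp(2/5)/50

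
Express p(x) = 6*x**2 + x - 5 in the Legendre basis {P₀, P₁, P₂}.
(-3)P₀ + P₁ + (4)P₂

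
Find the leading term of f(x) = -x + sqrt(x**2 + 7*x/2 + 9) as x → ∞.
7/4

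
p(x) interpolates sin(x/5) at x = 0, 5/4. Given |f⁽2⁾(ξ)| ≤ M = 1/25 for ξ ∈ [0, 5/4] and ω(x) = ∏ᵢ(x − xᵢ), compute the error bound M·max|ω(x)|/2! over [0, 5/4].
1/128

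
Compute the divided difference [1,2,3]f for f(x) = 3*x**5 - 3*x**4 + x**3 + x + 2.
201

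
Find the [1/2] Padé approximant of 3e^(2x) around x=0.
(2*x + 3)/(2*x**2/3 - 4*x/3 + 1)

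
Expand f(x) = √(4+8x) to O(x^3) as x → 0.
2 + 2*x - x**2 + O(x**3)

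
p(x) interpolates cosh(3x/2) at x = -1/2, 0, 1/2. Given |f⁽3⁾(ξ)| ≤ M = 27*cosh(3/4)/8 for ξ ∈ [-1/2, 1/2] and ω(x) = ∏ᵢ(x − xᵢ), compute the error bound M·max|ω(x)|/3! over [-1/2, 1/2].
sqrt(3)*cosh(3/4)/64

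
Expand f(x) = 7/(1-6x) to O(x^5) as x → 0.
7 + 42*x + 252*x**2 + 1512*x**3 + 9072*x**4 + O(x**5)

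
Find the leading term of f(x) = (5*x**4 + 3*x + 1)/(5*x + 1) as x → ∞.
x**3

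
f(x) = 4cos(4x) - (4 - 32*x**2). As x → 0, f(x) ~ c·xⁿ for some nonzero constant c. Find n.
4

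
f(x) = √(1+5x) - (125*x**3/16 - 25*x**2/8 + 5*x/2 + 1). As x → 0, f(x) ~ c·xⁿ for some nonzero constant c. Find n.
4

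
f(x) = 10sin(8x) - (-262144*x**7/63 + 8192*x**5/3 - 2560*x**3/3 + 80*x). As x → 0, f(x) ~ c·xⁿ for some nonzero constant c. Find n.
9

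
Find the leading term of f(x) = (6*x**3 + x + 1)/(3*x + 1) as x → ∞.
2*x**2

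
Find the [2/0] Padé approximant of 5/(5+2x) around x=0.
4*x**2/25 - 2*x/5 + 1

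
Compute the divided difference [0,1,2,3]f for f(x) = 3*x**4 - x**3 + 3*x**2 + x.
17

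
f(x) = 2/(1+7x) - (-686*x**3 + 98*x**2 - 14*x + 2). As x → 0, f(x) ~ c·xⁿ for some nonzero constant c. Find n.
4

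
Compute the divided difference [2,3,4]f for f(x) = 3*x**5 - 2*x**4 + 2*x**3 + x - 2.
763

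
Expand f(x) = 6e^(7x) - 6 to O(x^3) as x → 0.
42*x + 147*x**2 + O(x**3)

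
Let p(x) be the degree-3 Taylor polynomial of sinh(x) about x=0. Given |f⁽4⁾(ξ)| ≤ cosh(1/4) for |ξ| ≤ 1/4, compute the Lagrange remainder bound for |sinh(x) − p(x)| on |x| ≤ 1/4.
cosh(1/4)/6144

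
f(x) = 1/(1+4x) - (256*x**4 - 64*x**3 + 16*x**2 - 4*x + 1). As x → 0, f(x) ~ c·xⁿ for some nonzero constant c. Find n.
5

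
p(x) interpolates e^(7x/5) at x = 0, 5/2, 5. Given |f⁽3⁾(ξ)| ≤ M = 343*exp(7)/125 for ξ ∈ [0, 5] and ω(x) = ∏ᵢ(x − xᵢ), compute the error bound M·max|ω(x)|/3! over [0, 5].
343*sqrt(3)*exp(7)/216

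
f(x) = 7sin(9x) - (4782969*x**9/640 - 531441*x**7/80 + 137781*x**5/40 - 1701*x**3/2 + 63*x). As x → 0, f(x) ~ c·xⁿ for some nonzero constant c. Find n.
11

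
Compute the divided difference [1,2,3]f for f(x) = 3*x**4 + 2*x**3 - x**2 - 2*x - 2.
86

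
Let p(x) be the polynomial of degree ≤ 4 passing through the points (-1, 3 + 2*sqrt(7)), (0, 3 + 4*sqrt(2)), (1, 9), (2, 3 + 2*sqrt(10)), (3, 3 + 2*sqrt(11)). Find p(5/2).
-9/32 - 5*sqrt(7)/64 + 7*sqrt(2)/8 + 35*sqrt(11)/64 + 35*sqrt(10)/16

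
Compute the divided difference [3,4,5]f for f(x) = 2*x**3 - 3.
24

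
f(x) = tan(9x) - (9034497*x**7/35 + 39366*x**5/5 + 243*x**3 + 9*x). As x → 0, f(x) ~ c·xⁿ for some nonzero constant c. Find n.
9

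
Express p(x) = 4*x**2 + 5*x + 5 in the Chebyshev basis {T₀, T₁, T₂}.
(7)T₀ + (5)T₁ + (2)T₂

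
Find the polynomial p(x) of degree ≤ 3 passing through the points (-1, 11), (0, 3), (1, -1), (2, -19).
-3*x**3 + 2*x**2 - 3*x + 3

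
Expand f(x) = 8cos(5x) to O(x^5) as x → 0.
8 - 100*x**2 + 625*x**4/3 + O(x**5)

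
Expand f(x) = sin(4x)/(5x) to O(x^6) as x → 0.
4/5 - 32*x**2/15 + 128*x**4/75 + O(x**6)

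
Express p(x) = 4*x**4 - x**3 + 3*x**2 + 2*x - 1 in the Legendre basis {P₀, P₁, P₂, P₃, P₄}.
(4/5)P₀ + (7/5)P₁ + (30/7)P₂ + (-2/5)P₃ + (32/35)P₄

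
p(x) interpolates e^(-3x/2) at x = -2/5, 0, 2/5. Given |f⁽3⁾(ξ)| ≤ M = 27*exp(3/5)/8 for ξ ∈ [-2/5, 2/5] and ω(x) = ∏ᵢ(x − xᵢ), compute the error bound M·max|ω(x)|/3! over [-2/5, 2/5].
sqrt(3)*exp(3/5)/125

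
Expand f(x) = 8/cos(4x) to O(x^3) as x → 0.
8 + 64*x**2 + O(x**3)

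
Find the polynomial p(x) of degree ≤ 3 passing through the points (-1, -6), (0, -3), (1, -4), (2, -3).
x**3 - 2*x**2 - 3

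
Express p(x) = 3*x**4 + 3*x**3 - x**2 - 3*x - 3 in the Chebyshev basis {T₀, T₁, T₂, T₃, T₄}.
(-19/8)T₀ + (-3/4)T₁ + T₂ + (3/4)T₃ + (3/8)T₄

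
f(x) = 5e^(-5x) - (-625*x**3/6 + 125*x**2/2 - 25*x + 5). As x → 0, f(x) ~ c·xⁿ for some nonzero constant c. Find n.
4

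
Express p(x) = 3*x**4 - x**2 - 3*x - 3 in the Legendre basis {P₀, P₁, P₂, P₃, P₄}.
(-41/15)P₀ + (-3)P₁ + (22/21)P₂ + (24/35)P₄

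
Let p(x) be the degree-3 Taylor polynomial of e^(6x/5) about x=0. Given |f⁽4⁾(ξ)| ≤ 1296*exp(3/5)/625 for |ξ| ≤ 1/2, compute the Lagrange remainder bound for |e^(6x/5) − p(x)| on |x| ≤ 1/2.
27*exp(3/5)/5000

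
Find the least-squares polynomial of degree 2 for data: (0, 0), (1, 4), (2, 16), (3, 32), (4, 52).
-16/35 + (102/35)x + (18/7)x²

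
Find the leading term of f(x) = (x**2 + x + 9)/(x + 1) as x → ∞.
x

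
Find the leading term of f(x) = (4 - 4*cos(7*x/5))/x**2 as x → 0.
98/25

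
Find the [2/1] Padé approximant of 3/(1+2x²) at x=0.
3 - 6*x**2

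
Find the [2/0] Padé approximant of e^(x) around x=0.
x**2/2 + x + 1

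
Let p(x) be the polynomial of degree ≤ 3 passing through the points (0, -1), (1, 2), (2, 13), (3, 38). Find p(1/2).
-1/8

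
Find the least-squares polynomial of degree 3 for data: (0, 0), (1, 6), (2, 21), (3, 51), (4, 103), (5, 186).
-13/126 + (3607/756)x + (53/126)x² + (131/108)x³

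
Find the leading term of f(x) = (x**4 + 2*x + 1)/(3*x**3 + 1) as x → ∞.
x/3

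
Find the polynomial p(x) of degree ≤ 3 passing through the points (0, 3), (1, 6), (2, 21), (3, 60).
2*x**3 + x + 3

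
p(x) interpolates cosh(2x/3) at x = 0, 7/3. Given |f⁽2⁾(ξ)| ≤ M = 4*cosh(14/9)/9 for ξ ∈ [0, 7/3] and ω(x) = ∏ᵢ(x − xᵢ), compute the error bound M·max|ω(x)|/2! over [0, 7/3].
49*cosh(14/9)/162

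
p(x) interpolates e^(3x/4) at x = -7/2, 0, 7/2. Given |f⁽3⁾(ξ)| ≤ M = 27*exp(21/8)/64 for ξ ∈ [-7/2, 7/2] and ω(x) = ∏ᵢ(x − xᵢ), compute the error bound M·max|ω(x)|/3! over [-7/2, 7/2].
343*sqrt(3)*exp(21/8)/512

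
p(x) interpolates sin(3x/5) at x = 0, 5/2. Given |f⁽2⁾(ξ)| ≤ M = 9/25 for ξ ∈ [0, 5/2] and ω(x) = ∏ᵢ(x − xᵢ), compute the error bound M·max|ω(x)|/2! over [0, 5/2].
9/32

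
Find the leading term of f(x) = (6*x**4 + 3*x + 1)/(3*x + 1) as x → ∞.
2*x**3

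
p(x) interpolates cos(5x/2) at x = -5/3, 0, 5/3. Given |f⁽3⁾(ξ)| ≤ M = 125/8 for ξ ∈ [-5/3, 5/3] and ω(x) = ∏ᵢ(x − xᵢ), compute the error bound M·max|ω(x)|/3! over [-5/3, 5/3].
15625*sqrt(3)/5832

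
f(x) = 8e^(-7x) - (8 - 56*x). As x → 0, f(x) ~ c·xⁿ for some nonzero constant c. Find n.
2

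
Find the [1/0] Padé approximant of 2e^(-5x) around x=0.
2 - 10*x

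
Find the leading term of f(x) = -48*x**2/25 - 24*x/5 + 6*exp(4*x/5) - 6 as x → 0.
64*x**3/125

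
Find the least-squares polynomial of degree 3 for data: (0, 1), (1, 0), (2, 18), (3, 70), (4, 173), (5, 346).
6/7 + (-76/21)x + (5/14)x² + (17/6)x³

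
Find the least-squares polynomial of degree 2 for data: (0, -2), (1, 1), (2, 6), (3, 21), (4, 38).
-62/35 + (-6/7)x + (19/7)x²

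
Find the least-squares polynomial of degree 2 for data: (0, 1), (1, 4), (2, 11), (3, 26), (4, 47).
9/7 + (-41/35)x + (22/7)x²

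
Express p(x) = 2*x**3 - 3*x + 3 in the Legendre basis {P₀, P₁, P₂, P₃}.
(3)P₀ + (-9/5)P₁ + (4/5)P₃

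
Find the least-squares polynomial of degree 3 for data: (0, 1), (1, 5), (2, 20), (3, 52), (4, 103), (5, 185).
53/63 + (517/378)x + (137/63)x² + (53/54)x³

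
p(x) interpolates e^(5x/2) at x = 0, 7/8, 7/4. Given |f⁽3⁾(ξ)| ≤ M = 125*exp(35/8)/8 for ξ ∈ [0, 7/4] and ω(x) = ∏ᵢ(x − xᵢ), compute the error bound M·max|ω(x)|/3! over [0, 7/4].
42875*sqrt(3)*exp(35/8)/110592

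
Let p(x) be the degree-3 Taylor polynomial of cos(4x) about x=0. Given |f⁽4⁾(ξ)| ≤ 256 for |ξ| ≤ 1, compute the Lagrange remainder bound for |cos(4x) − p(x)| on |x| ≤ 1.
32/3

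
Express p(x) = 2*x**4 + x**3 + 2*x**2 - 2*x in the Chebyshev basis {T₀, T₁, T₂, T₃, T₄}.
(7/4)T₀ + (-5/4)T₁ + (2)T₂ + (1/4)T₃ + (1/4)T₄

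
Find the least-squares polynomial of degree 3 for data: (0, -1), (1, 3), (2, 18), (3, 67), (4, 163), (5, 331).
-62/63 + (109/27)x + (-218/63)x² + (86/27)x³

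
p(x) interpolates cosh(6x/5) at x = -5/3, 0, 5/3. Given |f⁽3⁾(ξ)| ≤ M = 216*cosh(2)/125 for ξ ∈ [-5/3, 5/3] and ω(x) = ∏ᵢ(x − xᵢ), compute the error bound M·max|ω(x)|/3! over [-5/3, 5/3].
8*sqrt(3)*cosh(2)/27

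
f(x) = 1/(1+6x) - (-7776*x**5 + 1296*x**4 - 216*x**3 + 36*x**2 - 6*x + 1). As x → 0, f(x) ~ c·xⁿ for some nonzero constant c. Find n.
6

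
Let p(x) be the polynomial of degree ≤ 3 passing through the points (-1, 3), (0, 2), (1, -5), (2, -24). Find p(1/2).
-3/8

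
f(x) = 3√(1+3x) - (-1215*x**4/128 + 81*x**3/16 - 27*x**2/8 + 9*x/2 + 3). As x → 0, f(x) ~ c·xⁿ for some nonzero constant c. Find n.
5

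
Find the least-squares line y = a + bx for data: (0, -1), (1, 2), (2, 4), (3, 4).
a = -3/10, b = 17/10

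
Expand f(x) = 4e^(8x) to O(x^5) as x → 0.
4 + 32*x + 128*x**2 + 1024*x**3/3 + 2048*x**4/3 + O(x**5)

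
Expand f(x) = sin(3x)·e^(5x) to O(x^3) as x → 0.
3*x + 15*x**2 + O(x**3)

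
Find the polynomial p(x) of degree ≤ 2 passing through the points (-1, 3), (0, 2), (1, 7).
3*x**2 + 2*x + 2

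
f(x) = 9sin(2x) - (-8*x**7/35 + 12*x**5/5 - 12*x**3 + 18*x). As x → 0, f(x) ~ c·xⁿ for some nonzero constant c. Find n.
9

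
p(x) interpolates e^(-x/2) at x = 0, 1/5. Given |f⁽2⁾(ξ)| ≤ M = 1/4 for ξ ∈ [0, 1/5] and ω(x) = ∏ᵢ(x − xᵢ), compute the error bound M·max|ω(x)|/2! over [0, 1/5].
1/800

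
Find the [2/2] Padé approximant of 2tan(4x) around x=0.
8*x/(1 - 16*x**2/3)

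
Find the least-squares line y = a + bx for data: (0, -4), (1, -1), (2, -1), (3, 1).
a = -7/2, b = 3/2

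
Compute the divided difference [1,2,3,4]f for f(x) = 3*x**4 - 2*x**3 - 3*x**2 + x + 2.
28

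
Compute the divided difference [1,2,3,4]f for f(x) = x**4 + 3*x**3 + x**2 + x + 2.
13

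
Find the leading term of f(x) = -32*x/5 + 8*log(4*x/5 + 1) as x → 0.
-64*x**2/25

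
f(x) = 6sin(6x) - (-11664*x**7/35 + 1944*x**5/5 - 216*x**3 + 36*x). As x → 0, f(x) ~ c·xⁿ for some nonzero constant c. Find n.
9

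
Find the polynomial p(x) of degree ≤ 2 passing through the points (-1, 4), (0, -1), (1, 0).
3*x**2 - 2*x - 1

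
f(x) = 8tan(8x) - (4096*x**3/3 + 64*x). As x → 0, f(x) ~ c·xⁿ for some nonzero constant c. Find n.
5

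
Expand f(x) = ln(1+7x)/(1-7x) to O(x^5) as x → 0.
7*x + 49*x**2/2 + 1715*x**3/6 + 16807*x**4/12 + O(x**5)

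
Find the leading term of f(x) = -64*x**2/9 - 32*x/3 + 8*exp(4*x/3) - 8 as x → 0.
256*x**3/81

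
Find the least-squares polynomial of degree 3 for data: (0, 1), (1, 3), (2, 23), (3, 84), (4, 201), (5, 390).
9/7 + (-163/42)x + (7/4)x² + (35/12)x³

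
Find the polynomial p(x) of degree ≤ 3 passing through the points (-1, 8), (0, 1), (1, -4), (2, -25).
-3*x**3 + x**2 - 3*x + 1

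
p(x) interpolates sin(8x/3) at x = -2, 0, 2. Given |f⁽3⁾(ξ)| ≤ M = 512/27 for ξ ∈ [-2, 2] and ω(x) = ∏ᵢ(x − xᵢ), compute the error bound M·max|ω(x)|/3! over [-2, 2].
4096*sqrt(3)/729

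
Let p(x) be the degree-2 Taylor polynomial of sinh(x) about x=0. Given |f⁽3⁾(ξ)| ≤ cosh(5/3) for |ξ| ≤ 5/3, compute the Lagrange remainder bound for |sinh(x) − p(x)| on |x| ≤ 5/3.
125*cosh(5/3)/162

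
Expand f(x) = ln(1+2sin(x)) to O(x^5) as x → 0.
2*x - 2*x**2 + 7*x**3/3 - 10*x**4/3 + O(x**5)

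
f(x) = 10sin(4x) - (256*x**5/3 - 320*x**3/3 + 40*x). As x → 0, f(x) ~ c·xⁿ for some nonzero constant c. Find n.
7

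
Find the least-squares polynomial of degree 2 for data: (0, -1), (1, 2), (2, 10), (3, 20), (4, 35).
-38/35 + (11/7)x + (13/7)x²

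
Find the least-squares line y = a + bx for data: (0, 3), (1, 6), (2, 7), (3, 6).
a = 4, b = 1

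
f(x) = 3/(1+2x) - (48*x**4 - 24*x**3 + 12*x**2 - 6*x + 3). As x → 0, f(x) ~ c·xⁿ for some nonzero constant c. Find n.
5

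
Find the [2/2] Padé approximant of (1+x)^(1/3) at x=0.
(7*x**2/27 + 7*x/6 + 1)/(5*x**2/54 + 5*x/6 + 1)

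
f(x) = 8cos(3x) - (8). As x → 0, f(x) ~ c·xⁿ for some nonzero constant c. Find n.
2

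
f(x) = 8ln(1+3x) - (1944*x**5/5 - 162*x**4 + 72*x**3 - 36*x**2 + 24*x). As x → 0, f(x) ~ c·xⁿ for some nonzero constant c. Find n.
6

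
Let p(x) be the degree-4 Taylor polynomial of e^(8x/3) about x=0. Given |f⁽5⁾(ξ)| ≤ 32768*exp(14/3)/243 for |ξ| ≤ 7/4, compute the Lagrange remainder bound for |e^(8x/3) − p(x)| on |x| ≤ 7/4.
67228*exp(14/3)/3645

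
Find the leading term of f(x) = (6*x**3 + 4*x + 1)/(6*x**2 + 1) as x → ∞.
x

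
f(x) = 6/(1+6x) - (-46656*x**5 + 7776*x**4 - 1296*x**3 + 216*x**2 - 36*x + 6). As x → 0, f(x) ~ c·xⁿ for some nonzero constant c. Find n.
6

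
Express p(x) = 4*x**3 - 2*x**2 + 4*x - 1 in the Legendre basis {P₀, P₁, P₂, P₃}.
(-5/3)P₀ + (32/5)P₁ + (-4/3)P₂ + (8/5)P₃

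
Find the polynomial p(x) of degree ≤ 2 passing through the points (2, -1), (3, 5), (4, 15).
2*x**2 - 4*x - 1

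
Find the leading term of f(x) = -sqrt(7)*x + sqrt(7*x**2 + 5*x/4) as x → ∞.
5*sqrt(7)/56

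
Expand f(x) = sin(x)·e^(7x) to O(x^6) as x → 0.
x + 7*x**2 + 73*x**3/3 + 56*x**4 + 2879*x**5/30 + O(x**6)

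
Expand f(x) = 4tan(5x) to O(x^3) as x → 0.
20*x + O(x**3)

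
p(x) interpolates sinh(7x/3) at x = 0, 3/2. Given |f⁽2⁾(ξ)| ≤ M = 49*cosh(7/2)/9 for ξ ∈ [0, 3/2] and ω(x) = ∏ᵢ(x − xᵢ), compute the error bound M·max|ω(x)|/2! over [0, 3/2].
49*cosh(7/2)/32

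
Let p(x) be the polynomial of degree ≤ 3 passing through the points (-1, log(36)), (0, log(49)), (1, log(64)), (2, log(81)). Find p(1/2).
-log(3)/4 - log(6)/8 + 9*log(7)/8 + 27*log(2)/8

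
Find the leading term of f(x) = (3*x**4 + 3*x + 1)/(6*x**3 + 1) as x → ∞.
x/2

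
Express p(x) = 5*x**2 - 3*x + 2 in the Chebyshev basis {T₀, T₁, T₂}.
(9/2)T₀ + (-3)T₁ + (5/2)T₂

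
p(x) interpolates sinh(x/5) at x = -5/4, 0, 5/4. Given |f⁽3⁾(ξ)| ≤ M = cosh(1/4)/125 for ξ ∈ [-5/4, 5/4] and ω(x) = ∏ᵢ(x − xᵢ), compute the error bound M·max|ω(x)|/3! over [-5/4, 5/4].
sqrt(3)*cosh(1/4)/1728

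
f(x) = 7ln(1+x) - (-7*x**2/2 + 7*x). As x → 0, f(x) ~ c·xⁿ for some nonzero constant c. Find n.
3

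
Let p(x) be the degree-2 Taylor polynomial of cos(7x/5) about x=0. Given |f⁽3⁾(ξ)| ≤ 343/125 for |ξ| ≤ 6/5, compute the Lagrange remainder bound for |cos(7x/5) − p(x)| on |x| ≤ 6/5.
12348/15625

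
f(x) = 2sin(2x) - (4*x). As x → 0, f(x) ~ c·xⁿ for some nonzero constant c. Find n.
3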